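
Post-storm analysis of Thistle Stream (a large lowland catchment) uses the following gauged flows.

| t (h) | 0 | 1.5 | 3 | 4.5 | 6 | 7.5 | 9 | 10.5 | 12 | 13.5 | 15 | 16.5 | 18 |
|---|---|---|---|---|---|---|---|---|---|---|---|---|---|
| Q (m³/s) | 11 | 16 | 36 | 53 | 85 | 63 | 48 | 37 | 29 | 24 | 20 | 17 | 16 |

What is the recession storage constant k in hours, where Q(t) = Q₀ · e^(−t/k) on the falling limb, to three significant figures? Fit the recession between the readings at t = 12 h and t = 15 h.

k ≈ 8.07 h

On the falling limb, Q drops from 29 to 20 m³/s between t = 12 h and t = 15 h (Δt = 3 h).
k = −Δt / ln(Q₂/Q₁) = −3 / ln(20/29) = 8.07 h.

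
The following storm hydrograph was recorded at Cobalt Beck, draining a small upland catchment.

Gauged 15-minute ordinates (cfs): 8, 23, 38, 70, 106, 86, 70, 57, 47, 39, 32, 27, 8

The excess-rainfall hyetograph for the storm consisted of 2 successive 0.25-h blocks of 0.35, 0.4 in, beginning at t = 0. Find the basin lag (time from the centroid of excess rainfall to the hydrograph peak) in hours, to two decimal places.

t_L ≈ 0.74 h

Centroid of excess rainfall: t_c = Σ P_i·t̄_i / ΣP_i = 0.2583 h (block centres at 0.125, 0.375 h).
Hydrograph peak occurs at t = 1 h, so basin lag t_L = 1 − 0.2583 = 0.74 h.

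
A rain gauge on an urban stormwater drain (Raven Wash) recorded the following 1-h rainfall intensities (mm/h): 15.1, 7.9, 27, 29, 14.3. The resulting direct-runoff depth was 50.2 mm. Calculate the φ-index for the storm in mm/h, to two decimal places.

Only the 4 blocks with intensity above φ contribute runoff: 15.1, 27, 29, 14.3 mm/h.
Σ(I−φ)·Δt = d  ⇒  (15.1+27+29+14.3 − 4φ)·1 = 50.2
φ = (85.40 − 50.2/1) / 4 = 8.80 mm/h.

φ ≈ 8.80 mm/h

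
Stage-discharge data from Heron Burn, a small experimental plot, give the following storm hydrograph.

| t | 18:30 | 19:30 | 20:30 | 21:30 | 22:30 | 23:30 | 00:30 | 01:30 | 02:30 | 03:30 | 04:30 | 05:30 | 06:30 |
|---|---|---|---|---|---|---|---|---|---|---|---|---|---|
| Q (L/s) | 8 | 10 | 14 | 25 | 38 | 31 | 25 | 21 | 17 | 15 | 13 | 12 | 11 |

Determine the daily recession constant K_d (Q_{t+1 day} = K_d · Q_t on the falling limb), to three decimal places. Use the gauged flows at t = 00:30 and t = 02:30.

K_d ≈ 0.010

Between t = 00:30 and t = 02:30 the flow falls from 25 to 17 L/s over 2×1 h = 2 h.
Per-interval ratio K = (17/25)^(1/2) = 0.8246; K_d = K^(24/1) = 0.010.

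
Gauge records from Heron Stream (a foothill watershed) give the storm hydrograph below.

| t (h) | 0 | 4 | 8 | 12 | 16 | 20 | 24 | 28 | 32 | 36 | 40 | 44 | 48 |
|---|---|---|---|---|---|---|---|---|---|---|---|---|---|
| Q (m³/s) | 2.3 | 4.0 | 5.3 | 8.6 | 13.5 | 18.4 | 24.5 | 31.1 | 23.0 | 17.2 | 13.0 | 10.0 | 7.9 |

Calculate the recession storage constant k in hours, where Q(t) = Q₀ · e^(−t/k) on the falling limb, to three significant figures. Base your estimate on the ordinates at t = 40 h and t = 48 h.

On the falling limb, Q drops from 13.0 to 7.9 m³/s between t = 40 h and t = 48 h (Δt = 8 h).
k = −Δt / ln(Q₂/Q₁) = −8 / ln(7.9/13.0) = 16.1 h.

k ≈ 16.1 h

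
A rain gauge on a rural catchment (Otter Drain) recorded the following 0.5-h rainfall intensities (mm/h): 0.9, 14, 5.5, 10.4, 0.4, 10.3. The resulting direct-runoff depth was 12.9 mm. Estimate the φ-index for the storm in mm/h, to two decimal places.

φ ≈ 3.60 mm/h

Only the 4 blocks with intensity above φ contribute runoff: 14, 5.5, 10.4, 10.3 mm/h.
Σ(I−φ)·Δt = d  ⇒  (14+5.5+10.4+10.3 − 4φ)·0.5 = 12.9
φ = (40.20 − 12.9/0.5) / 4 = 3.60 mm/h.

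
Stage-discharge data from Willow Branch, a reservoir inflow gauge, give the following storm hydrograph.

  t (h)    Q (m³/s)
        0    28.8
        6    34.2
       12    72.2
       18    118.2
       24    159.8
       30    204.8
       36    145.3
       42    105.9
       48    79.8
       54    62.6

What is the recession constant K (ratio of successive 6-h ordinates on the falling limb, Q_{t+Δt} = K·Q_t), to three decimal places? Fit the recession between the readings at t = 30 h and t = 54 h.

Using the recession-limb readings at t = 30 h and t = 54 h: Q falls from 204.8 to 62.6 m³/s over 4 intervals.
K = (Q₂/Q₁)^(1/4) = (62.6/204.8)^(1/4) = 0.744.

K ≈ 0.744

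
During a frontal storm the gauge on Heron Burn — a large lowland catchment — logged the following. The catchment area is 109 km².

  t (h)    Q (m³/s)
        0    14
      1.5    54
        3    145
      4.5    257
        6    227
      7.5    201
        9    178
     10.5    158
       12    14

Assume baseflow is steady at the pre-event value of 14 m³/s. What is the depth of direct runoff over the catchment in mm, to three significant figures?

Direct runoff: 0.0, 40.0, 131.0, 243.0, 213.0, 187.0, 164.0, 144.0, 0.0 m³/s; ΣQ_DR = 1122 m³/s.
V = ΣQ_DR · Δt = 1122 × 5400 s = 6.059 × 10^6 m³.
Over A = 109 km², depth = V / A = 55.6 mm.

d ≈ 55.6 mm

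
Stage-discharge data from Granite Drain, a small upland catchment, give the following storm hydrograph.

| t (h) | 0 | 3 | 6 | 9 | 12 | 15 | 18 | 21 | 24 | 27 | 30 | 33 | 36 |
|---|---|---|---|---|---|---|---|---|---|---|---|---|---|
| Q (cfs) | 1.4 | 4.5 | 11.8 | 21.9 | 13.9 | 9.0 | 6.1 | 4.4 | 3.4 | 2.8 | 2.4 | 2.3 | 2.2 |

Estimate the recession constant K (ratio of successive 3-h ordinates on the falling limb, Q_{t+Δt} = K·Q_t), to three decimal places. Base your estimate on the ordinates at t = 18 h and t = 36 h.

K ≈ 0.844

Using the recession-limb readings at t = 18 h and t = 36 h: Q falls from 6.1 to 2.2 cfs over 6 intervals.
K = (Q₂/Q₁)^(1/6) = (2.2/6.1)^(1/6) = 0.844.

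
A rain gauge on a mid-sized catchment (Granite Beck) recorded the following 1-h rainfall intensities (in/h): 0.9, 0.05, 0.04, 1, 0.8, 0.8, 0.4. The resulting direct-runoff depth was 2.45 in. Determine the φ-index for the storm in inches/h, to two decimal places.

φ ≈ 0.29 in/h

Only the 5 blocks with intensity above φ contribute runoff: 0.9, 1, 0.8, 0.8, 0.4 in/h.
Σ(I−φ)·Δt = d  ⇒  (0.9+1+0.8+0.8+0.4 − 5φ)·1 = 2.45
φ = (3.900 − 2.45/1) / 5 = 0.29 in/h.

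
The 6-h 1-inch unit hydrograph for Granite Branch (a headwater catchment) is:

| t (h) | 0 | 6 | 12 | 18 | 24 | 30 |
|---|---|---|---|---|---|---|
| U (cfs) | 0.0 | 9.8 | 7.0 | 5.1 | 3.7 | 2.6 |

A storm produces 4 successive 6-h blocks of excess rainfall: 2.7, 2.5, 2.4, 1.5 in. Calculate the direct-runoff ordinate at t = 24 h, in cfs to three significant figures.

By discrete convolution, Q_j = Σ (P_i / 1 in) · U_{j−i}.
At t = 24 h (j=4): Q = (2.7/1)·3.7 + (2.5/1)·5.1 + (2.4/1)·7.0 + (1.5/1)·9.8 = 54.2 cfs.

Q ≈ 54.2 cfs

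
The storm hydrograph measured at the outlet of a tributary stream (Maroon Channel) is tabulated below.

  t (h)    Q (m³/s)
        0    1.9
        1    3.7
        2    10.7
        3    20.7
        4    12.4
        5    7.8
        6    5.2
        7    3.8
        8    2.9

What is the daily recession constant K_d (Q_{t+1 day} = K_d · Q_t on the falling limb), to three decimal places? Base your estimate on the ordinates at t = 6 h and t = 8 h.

K_d ≈ 0.001

Between t = 6 h and t = 8 h the flow falls from 5.2 to 2.9 m³/s over 2×1 h = 2 h.
Per-interval ratio K = (2.9/5.2)^(1/2) = 0.7468; K_d = K^(24/1) = 0.001.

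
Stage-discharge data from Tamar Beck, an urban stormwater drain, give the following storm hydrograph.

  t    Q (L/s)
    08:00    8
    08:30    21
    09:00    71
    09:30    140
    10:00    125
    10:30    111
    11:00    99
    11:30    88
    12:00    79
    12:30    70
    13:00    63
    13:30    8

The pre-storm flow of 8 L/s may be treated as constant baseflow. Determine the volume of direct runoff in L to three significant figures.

Direct-runoff ordinates (Q − Q_b): 0.0, 13.0, 63.0, 132.0, 117.0, 103.0, 91.0, 80.0, 71.0, 62.0, 55.0, 0.0 L/s.
ΣQ_DR = 787.0 L/s.
With Δt = 0.5 h = 1800 s, V = ΣQ_DR · Δt = 787.0 × 1800 = 1.42 × 10^6 L.

V ≈ 1.42 × 10^6 L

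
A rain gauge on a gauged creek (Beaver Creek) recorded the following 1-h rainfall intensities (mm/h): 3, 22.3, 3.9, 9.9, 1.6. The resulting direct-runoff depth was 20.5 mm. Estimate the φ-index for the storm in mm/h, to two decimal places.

φ ≈ 5.85 mm/h

Only the 2 blocks with intensity above φ contribute runoff: 22.3, 9.9 mm/h.
Σ(I−φ)·Δt = d  ⇒  (22.3+9.9 − 2φ)·1 = 20.5
φ = (32.20 − 20.5/1) / 2 = 5.85 mm/h.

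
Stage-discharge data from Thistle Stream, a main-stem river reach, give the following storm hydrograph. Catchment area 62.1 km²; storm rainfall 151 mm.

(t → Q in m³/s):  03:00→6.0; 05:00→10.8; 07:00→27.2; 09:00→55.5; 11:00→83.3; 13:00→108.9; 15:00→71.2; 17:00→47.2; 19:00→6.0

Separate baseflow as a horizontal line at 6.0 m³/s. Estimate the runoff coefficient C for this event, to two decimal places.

ΣQ_DR = 362.1 m³/s; V = ΣQ_DR·Δt = 2.607 × 10^6 m³.
Runoff depth d = V / A = 41.98 mm.
C = d / P = 41.98 / 151 = 0.28.

C ≈ 0.28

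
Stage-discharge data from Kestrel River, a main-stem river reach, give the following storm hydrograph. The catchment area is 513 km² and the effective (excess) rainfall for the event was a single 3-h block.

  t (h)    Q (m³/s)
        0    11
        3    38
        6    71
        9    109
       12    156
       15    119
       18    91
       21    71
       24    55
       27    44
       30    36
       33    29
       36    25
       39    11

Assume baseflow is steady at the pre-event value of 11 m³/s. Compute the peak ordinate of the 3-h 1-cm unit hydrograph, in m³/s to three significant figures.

U_p ≈ 96.7 m³/s

Direct runoff: 0.0, 27.0, 60.0, 98.0, 145.0, 108.0, 80.0, 60.0, 44.0, 33.0, 25.0, 18.0, 14.0, 0.0 m³/s; ΣQ_DR = 712.0 m³/s, peak = 145.0 m³/s.
Runoff depth d = ΣQ_DR·Δt / A = 712.0 × 10800 / (513 km²) = 14.99 mm.
The 1-cm UH is the DRH scaled by (10 mm)/d, so U_p = 145.0 × 10/14.99 = 96.7 m³/s.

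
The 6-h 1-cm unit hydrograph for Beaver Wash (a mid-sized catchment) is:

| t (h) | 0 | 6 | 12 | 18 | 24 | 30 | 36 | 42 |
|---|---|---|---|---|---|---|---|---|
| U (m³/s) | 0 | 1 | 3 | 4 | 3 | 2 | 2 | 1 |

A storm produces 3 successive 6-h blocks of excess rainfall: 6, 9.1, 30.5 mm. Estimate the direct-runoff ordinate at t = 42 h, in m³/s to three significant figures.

Q ≈ 8.52 m³/s

By discrete convolution, Q_j = Σ (P_i / 10 mm) · U_{j−i}.
At t = 42 h (j=7): Q = (6/10)·1 + (9.1/10)·2 + (30.5/10)·2 = 8.52 m³/s.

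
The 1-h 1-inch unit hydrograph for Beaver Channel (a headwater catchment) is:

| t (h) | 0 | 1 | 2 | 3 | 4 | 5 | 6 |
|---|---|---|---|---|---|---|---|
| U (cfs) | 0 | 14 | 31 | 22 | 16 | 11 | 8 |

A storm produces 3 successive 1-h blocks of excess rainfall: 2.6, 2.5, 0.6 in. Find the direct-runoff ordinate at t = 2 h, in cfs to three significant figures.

By discrete convolution, Q_j = Σ (P_i / 1 in) · U_{j−i}.
At t = 2 h (j=2): Q = (2.6/1)·31 + (2.5/1)·14 + (0.6/1)·0 = 116 cfs.

Q ≈ 116 cfs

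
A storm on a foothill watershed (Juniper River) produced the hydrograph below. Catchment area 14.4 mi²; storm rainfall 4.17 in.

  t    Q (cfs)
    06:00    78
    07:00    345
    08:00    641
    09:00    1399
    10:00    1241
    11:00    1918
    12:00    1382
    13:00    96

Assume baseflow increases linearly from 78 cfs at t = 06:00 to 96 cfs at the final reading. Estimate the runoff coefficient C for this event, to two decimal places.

C ≈ 0.17

ΣQ_DR = 6404 cfs; V = ΣQ_DR·Δt = 2.305 × 10^7 ft³.
Runoff depth d = V / A = 0.6891 in.
C = d / P = 0.6891 / 4.17 = 0.17.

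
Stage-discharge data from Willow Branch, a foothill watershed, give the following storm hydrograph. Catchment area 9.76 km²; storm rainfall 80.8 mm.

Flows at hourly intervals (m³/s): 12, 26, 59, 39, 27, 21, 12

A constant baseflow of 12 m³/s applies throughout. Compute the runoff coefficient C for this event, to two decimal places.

ΣQ_DR = 112.0 m³/s; V = ΣQ_DR·Δt = 4.032 × 10^5 m³.
Runoff depth d = V / A = 41.31 mm.
C = d / P = 41.31 / 80.8 = 0.51.

C ≈ 0.51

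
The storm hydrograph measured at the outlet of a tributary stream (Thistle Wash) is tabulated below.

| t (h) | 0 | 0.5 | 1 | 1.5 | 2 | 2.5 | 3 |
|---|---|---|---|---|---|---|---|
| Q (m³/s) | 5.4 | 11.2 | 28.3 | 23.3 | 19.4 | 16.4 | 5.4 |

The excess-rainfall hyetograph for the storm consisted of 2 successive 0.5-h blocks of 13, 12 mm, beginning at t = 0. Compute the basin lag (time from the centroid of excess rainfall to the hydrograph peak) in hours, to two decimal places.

Centroid of excess rainfall: t_c = Σ P_i·t̄_i / ΣP_i = 0.4900 h (block centres at 0.25, 0.75 h).
Hydrograph peak occurs at t = 1 h, so basin lag t_L = 1 − 0.4900 = 0.51 h.

t_L ≈ 0.51 h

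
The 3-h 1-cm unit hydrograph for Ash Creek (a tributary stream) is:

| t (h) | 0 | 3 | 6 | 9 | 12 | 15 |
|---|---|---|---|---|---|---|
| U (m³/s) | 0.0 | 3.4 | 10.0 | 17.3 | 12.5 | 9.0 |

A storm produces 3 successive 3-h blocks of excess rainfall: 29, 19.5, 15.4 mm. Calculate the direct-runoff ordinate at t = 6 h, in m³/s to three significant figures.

Q ≈ 35.6 m³/s

By discrete convolution, Q_j = Σ (P_i / 10 mm) · U_{j−i}.
At t = 6 h (j=2): Q = (29/10)·10.0 + (19.5/10)·3.4 + (15.4/10)·0.0 = 35.6 m³/s.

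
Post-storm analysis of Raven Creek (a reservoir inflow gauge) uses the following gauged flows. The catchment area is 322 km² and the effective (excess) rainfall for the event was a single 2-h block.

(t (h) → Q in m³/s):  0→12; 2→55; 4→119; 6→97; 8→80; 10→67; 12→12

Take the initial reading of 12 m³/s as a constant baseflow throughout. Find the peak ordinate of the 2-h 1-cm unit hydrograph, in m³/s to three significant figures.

Direct runoff: 0.0, 43.0, 107.0, 85.0, 68.0, 55.0, 0.0 m³/s; ΣQ_DR = 358.0 m³/s, peak = 107.0 m³/s.
Runoff depth d = ΣQ_DR·Δt / A = 358.0 × 7200 / (322 km²) = 8.005 mm.
The 1-cm UH is the DRH scaled by (10 mm)/d, so U_p = 107.0 × 10/8.005 = 134 m³/s.

U_p ≈ 134 m³/s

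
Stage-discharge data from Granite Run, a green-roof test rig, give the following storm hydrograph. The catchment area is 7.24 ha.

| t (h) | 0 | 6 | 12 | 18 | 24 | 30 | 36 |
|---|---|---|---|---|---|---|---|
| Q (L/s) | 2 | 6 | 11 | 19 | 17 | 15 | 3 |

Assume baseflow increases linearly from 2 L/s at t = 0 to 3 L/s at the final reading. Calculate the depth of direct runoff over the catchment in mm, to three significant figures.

d ≈ 16.6 mm

Direct runoff: 0.00, 3.83, 8.67, 16.50, 14.33, 12.17, 0.00 L/s; ΣQ_DR = 55.50 L/s.
V = ΣQ_DR · Δt = 55.50 × 21600 s = 1.199 × 10^6 L.
Over A = 7.24 ha, depth = V / A = 16.6 mm.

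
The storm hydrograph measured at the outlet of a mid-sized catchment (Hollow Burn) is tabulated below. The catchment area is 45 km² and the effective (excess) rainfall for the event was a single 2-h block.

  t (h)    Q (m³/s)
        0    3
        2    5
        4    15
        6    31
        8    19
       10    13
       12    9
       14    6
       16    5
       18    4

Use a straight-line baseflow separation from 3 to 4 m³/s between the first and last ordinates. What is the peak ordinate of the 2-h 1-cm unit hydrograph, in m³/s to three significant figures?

Direct runoff: 0.00, 1.89, 11.78, 27.67, 15.56, 9.44, 5.33, 2.22, 1.11, 0.00 m³/s; ΣQ_DR = 75.00 m³/s, peak = 27.67 m³/s.
Runoff depth d = ΣQ_DR·Δt / A = 75.00 × 7200 / (45 km²) = 12.00 mm.
The 1-cm UH is the DRH scaled by (10 mm)/d, so U_p = 27.67 × 10/12.00 = 23.1 m³/s.

U_p ≈ 23.1 m³/s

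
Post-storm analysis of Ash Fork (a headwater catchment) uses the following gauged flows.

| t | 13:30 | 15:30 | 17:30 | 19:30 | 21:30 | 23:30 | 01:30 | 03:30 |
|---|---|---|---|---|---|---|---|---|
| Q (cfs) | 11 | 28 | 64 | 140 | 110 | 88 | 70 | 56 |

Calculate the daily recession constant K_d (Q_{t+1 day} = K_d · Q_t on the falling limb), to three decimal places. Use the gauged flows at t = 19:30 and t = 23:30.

K_d ≈ 0.062

Between t = 19:30 and t = 23:30 the flow falls from 140 to 88 cfs over 2×2 h = 4 h.
Per-interval ratio K = (88/140)^(1/2) = 0.7928; K_d = K^(24/2) = 0.062.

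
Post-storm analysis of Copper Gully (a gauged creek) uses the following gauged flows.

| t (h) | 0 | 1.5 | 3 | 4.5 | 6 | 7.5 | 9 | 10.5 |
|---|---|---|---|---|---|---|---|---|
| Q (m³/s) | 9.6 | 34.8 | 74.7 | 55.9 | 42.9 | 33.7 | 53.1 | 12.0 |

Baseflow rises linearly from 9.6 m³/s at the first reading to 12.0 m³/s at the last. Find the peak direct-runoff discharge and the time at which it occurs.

Q_p = 64.41 m³/s at t = 3 h

Subtracting baseflow gives direct-runoff ordinates: 0.00, 24.86, 64.41, 45.27, 31.93, 22.39, 41.44, 0.00 m³/s.
The maximum is 64.41 m³/s, occurring at the reading for t = 3 h.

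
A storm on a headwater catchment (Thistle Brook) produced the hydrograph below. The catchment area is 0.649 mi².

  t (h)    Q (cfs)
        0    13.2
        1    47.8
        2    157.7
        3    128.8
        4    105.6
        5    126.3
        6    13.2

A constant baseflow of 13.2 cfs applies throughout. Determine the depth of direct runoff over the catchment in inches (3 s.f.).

d ≈ 1.19 in

Direct runoff: 0.0, 34.6, 144.5, 115.6, 92.4, 113.1, 0.0 cfs; ΣQ_DR = 500.2 cfs.
V = ΣQ_DR · Δt = 500.2 × 3600 s = 1.801 × 10^6 ft³.
Over A = 0.649 mi², depth = V / A = 1.19 in.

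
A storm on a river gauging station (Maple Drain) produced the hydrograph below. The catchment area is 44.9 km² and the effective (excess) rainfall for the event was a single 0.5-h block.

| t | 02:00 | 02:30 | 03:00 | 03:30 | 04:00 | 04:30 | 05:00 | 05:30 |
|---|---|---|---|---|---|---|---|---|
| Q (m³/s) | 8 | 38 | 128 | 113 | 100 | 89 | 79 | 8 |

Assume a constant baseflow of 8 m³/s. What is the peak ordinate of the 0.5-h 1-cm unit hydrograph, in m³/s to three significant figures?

Direct runoff: 0.0, 30.0, 120.0, 105.0, 92.0, 81.0, 71.0, 0.0 m³/s; ΣQ_DR = 499.0 m³/s, peak = 120.0 m³/s.
Runoff depth d = ΣQ_DR·Δt / A = 499.0 × 1800 / (44.9 km²) = 20.00 mm.
The 1-cm UH is the DRH scaled by (10 mm)/d, so U_p = 120.0 × 10/20.00 = 60.0 m³/s.

U_p ≈ 60.0 m³/s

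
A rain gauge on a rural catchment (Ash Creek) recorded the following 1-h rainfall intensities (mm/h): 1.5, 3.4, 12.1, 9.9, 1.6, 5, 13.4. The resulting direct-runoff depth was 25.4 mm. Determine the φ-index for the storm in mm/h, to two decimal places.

Only the 4 blocks with intensity above φ contribute runoff: 12.1, 9.9, 5, 13.4 mm/h.
Σ(I−φ)·Δt = d  ⇒  (12.1+9.9+5+13.4 − 4φ)·1 = 25.4
φ = (40.40 − 25.4/1) / 4 = 3.75 mm/h.

φ ≈ 3.75 mm/h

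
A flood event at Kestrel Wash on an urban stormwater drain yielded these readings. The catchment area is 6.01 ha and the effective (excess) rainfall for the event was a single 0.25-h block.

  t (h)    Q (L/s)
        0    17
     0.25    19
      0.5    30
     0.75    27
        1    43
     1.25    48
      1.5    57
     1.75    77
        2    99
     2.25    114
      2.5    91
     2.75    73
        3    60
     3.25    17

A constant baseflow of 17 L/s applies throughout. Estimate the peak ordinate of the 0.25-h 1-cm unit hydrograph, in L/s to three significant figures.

U_p ≈ 121 L/s

Direct runoff: 0.0, 2.0, 13.0, 10.0, 26.0, 31.0, 40.0, 60.0, 82.0, 97.0, 74.0, 56.0, 43.0, 0.0 L/s; ΣQ_DR = 534.0 L/s, peak = 97.0 L/s.
Runoff depth d = ΣQ_DR·Δt / A = 534.0 × 900 / (6.01 ha) = 7.997 mm.
The 1-cm UH is the DRH scaled by (10 mm)/d, so U_p = 97.0 × 10/7.997 = 121 L/s.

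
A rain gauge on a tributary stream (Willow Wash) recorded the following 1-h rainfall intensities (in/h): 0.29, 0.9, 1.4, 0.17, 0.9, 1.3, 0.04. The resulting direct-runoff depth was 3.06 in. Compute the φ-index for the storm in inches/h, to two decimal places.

φ ≈ 0.36 in/h

Only the 4 blocks with intensity above φ contribute runoff: 0.9, 1.4, 0.9, 1.3 in/h.
Σ(I−φ)·Δt = d  ⇒  (0.9+1.4+0.9+1.3 − 4φ)·1 = 3.06
φ = (4.500 − 3.06/1) / 4 = 0.36 in/h.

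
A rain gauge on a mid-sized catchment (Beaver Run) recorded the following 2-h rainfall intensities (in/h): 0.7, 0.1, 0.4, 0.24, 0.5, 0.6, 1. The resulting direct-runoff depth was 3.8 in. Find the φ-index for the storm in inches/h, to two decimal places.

φ ≈ 0.26 in/h

Only the 5 blocks with intensity above φ contribute runoff: 0.7, 0.4, 0.5, 0.6, 1 in/h.
Σ(I−φ)·Δt = d  ⇒  (0.7+0.4+0.5+0.6+1 − 5φ)·2 = 3.8
φ = (3.200 − 3.8/2) / 5 = 0.26 in/h.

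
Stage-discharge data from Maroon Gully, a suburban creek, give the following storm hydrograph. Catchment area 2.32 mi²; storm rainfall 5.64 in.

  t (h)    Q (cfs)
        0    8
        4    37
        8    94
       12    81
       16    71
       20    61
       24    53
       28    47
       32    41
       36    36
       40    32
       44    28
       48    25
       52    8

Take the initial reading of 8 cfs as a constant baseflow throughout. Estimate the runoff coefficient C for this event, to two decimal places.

ΣQ_DR = 510.0 cfs; V = ΣQ_DR·Δt = 7.344 × 10^6 ft³.
Runoff depth d = V / A = 1.363 in.
C = d / P = 1.363 / 5.64 = 0.24.

C ≈ 0.24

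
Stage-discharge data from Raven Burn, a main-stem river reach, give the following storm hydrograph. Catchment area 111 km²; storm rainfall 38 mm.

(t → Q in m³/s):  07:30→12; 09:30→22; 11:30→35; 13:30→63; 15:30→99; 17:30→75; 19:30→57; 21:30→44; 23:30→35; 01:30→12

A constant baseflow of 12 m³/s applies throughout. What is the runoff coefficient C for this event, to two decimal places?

ΣQ_DR = 334.0 m³/s; V = ΣQ_DR·Δt = 2.405 × 10^6 m³.
Runoff depth d = V / A = 21.66 mm.
C = d / P = 21.66 / 38 = 0.57.

C ≈ 0.57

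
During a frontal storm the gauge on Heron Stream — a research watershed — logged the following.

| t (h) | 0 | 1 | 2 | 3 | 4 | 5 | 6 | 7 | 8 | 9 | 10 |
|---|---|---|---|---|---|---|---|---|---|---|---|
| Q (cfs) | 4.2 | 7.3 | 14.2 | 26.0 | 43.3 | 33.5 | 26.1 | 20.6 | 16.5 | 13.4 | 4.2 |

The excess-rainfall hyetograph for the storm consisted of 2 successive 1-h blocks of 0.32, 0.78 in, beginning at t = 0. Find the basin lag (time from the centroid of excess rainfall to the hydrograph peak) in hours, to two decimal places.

Centroid of excess rainfall: t_c = Σ P_i·t̄_i / ΣP_i = 1.2091 h (block centres at 0.5, 1.5 h).
Hydrograph peak occurs at t = 4 h, so basin lag t_L = 4 − 1.2091 = 2.79 h.

t_L ≈ 2.79 h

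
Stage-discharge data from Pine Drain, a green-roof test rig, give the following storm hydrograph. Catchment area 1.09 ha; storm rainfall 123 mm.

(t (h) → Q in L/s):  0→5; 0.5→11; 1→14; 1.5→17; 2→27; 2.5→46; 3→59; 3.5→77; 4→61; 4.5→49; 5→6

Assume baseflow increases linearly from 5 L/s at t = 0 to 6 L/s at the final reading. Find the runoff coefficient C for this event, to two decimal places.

ΣQ_DR = 311.5 L/s; V = ΣQ_DR·Δt = 5.607 × 10^5 L.
Runoff depth d = V / A = 51.44 mm.
C = d / P = 51.44 / 123 = 0.42.

C ≈ 0.42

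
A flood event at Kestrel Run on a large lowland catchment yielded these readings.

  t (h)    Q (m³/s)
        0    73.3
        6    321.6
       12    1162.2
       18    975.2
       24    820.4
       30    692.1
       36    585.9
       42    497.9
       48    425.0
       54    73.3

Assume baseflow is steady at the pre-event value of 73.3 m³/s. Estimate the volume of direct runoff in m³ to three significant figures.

V ≈ 1.06 × 10^8 m³

Direct-runoff ordinates (Q − Q_b): 0.0, 248.3, 1088.9, 901.9, 747.1, 618.8, 512.6, 424.6, 351.7, 0.0 m³/s.
ΣQ_DR = 4894 m³/s.
With Δt = 6 h = 21600 s, V = ΣQ_DR · Δt = 4894 × 21600 = 1.06 × 10^8 m³.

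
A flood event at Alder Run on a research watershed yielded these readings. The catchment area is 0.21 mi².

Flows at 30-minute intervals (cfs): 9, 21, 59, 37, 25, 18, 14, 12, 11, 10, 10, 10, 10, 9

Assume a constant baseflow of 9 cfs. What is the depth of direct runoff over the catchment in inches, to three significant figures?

d ≈ 0.476 in

Direct runoff: 0.0, 12.0, 50.0, 28.0, 16.0, 9.0, 5.0, 3.0, 2.0, 1.0, 1.0, 1.0, 1.0, 0.0 cfs; ΣQ_DR = 129.0 cfs.
V = ΣQ_DR · Δt = 129.0 × 1800 s = 2.322 × 10^5 ft³.
Over A = 0.21 mi², depth = V / A = 0.476 in.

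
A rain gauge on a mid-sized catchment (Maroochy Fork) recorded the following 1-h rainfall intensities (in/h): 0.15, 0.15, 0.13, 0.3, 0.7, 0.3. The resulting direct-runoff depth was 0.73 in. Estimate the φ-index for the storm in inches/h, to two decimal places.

Only the 3 blocks with intensity above φ contribute runoff: 0.3, 0.7, 0.3 in/h.
Σ(I−φ)·Δt = d  ⇒  (0.3+0.7+0.3 − 3φ)·1 = 0.73
φ = (1.300 − 0.73/1) / 3 = 0.19 in/h.

φ ≈ 0.19 in/h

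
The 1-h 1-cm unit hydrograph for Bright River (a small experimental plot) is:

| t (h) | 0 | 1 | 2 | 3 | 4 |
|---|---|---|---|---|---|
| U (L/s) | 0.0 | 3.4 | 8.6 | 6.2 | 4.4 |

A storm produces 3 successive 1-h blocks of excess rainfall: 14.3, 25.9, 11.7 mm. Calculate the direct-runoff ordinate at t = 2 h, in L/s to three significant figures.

By discrete convolution, Q_j = Σ (P_i / 10 mm) · U_{j−i}.
At t = 2 h (j=2): Q = (14.3/10)·8.6 + (25.9/10)·3.4 + (11.7/10)·0.0 = 21.1 L/s.

Q ≈ 21.1 L/s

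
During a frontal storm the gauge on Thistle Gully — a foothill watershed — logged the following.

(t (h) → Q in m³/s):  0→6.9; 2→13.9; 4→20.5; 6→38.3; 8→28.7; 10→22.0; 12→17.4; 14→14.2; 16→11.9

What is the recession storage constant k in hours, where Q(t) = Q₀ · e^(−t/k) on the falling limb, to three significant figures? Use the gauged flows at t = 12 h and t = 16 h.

k ≈ 10.5 h

On the falling limb, Q drops from 17.4 to 11.9 m³/s between t = 12 h and t = 16 h (Δt = 4 h).
k = −Δt / ln(Q₂/Q₁) = −4 / ln(11.9/17.4) = 10.5 h.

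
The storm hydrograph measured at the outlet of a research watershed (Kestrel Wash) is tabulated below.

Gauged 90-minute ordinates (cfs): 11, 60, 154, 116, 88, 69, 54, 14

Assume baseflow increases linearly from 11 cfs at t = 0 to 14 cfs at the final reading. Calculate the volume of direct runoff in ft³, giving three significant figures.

V ≈ 2.52 × 10^6 ft³

Direct-runoff ordinates (Q − Q_b): 0.00, 48.57, 142.14, 103.71, 75.29, 55.86, 40.43, 0.00 cfs.
ΣQ_DR = 466.0 cfs.
With Δt = 1.5 h = 5400 s, V = ΣQ_DR · Δt = 466.0 × 5400 = 2.52 × 10^6 ft³.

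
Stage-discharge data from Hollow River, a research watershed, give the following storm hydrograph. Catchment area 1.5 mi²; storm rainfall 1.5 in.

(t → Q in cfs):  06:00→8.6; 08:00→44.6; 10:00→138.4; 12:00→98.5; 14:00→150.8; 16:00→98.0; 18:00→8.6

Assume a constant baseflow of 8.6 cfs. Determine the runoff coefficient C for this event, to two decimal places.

C ≈ 0.67

ΣQ_DR = 487.3 cfs; V = ΣQ_DR·Δt = 3.509 × 10^6 ft³.
Runoff depth d = V / A = 1.007 in.
C = d / P = 1.007 / 1.5 = 0.67.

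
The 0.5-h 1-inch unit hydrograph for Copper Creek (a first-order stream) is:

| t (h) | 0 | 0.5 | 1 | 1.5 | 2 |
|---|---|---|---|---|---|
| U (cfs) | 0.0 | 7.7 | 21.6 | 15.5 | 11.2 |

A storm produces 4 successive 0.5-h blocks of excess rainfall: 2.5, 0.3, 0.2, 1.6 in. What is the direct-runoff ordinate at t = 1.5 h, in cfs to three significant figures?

By discrete convolution, Q_j = Σ (P_i / 1 in) · U_{j−i}.
At t = 1.5 h (j=3): Q = (2.5/1)·15.5 + (0.3/1)·21.6 + (0.2/1)·7.7 + (1.6/1)·0.0 = 46.8 cfs.

Q ≈ 46.8 cfs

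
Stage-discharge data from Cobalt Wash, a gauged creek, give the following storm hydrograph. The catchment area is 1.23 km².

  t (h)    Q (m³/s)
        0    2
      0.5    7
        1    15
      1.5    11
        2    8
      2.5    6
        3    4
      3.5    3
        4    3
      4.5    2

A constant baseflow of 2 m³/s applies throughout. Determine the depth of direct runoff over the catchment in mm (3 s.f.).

d ≈ 60.0 mm

Direct runoff: 0.0, 5.0, 13.0, 9.0, 6.0, 4.0, 2.0, 1.0, 1.0, 0.0 m³/s; ΣQ_DR = 41.00 m³/s.
V = ΣQ_DR · Δt = 41.00 × 1800 s = 73800 m³.
Over A = 1.23 km², depth = V / A = 60.0 mm.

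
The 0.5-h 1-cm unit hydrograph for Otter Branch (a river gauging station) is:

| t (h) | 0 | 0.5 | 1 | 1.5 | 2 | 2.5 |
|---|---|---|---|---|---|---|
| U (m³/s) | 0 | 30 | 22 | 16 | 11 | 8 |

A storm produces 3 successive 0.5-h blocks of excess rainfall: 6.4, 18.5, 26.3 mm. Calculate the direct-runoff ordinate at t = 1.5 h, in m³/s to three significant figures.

By discrete convolution, Q_j = Σ (P_i / 10 mm) · U_{j−i}.
At t = 1.5 h (j=3): Q = (6.4/10)·16 + (18.5/10)·22 + (26.3/10)·30 = 130 m³/s.

Q ≈ 130 m³/s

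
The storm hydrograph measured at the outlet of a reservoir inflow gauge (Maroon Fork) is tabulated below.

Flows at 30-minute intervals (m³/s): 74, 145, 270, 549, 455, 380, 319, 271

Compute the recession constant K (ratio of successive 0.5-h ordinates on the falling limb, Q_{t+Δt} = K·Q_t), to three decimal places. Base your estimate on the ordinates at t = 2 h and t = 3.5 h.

Using the recession-limb readings at t = 2 h and t = 3.5 h: Q falls from 455 to 271 m³/s over 3 intervals.
K = (Q₂/Q₁)^(1/3) = (271/455)^(1/3) = 0.841.

K ≈ 0.841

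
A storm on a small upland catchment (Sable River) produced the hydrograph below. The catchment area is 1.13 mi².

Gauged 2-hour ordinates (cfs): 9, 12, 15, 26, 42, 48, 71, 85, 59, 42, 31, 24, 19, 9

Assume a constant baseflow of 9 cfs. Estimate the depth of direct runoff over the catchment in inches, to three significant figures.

Direct runoff: 0.0, 3.0, 6.0, 17.0, 33.0, 39.0, 62.0, 76.0, 50.0, 33.0, 22.0, 15.0, 10.0, 0.0 cfs; ΣQ_DR = 366.0 cfs.
V = ΣQ_DR · Δt = 366.0 × 7200 s = 2.635 × 10^6 ft³.
Over A = 1.13 mi², depth = V / A = 1.00 in.

d ≈ 1.00 in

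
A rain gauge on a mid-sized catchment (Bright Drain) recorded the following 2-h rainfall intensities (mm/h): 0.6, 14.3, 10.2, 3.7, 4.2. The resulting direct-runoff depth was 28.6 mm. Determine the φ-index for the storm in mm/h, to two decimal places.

φ ≈ 5.10 mm/h

Only the 2 blocks with intensity above φ contribute runoff: 14.3, 10.2 mm/h.
Σ(I−φ)·Δt = d  ⇒  (14.3+10.2 − 2φ)·2 = 28.6
φ = (24.50 − 28.6/2) / 2 = 5.10 mm/h.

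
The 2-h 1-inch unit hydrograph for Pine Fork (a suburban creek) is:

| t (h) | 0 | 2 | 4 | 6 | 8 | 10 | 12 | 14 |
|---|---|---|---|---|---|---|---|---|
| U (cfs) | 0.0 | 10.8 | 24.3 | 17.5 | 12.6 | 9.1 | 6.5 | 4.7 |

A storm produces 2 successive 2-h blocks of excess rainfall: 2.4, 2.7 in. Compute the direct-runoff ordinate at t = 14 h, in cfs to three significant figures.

By discrete convolution, Q_j = Σ (P_i / 1 in) · U_{j−i}.
At t = 14 h (j=7): Q = (2.4/1)·4.7 + (2.7/1)·6.5 = 28.8 cfs.

Q ≈ 28.8 cfs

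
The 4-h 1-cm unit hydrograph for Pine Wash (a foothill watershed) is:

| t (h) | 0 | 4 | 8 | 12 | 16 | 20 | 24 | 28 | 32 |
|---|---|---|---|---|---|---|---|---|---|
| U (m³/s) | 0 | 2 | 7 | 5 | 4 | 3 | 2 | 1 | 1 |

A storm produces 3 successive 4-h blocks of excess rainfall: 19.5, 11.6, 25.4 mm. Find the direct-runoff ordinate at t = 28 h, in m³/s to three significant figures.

Q ≈ 11.9 m³/s

By discrete convolution, Q_j = Σ (P_i / 10 mm) · U_{j−i}.
At t = 28 h (j=7): Q = (19.5/10)·1 + (11.6/10)·2 + (25.4/10)·3 = 11.9 m³/s.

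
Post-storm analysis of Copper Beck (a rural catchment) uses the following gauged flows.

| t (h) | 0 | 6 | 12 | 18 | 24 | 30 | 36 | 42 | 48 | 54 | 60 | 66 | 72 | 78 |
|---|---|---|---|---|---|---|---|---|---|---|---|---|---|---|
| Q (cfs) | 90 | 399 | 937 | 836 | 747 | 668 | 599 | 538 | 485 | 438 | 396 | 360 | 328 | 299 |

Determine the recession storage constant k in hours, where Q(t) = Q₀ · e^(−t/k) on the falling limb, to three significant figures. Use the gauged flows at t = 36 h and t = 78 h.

On the falling limb, Q drops from 599 to 299 cfs between t = 36 h and t = 78 h (Δt = 42 h).
k = −Δt / ln(Q₂/Q₁) = −42 / ln(299/599) = 60.4 h.

k ≈ 60.4 h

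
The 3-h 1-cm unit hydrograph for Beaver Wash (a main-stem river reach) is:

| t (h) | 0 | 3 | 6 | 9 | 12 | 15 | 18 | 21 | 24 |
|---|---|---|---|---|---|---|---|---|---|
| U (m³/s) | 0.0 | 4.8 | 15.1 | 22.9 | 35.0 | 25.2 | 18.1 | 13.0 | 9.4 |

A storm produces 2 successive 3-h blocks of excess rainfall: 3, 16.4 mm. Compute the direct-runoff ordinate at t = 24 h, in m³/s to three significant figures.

By discrete convolution, Q_j = Σ (P_i / 10 mm) · U_{j−i}.
At t = 24 h (j=8): Q = (3/10)·9.4 + (16.4/10)·13.0 = 24.1 m³/s.

Q ≈ 24.1 m³/s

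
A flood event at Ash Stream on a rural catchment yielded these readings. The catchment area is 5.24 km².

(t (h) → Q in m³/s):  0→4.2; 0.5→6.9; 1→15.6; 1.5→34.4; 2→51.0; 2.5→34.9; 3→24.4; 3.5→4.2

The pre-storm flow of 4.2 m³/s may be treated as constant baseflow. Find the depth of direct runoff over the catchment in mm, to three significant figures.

Direct runoff: 0.0, 2.7, 11.4, 30.2, 46.8, 30.7, 20.2, 0.0 m³/s; ΣQ_DR = 142.0 m³/s.
V = ΣQ_DR · Δt = 142.0 × 1800 s = 2.556 × 10^5 m³.
Over A = 5.24 km², depth = V / A = 48.8 mm.

d ≈ 48.8 mm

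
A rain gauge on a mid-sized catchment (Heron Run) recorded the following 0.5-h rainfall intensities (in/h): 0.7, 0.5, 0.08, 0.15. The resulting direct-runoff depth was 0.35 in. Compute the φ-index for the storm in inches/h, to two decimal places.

Only the 2 blocks with intensity above φ contribute runoff: 0.7, 0.5 in/h.
Σ(I−φ)·Δt = d  ⇒  (0.7+0.5 − 2φ)·0.5 = 0.35
φ = (1.200 − 0.35/0.5) / 2 = 0.25 in/h.

φ ≈ 0.25 in/h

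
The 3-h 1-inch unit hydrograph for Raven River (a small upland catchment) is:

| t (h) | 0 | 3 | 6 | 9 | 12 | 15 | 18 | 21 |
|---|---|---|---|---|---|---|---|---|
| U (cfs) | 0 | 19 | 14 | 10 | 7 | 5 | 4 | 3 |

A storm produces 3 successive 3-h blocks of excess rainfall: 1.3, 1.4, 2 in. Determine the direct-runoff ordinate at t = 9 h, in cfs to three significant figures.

Q ≈ 70.6 cfs

By discrete convolution, Q_j = Σ (P_i / 1 in) · U_{j−i}.
At t = 9 h (j=3): Q = (1.3/1)·10 + (1.4/1)·14 + (2/1)·19 = 70.6 cfs.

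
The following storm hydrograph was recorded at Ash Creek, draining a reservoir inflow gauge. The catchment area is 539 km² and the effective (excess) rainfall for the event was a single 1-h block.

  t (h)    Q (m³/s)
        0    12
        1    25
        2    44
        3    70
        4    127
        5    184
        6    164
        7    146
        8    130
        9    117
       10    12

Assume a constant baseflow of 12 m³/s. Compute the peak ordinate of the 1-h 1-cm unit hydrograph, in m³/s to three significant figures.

Direct runoff: 0.0, 13.0, 32.0, 58.0, 115.0, 172.0, 152.0, 134.0, 118.0, 105.0, 0.0 m³/s; ΣQ_DR = 899.0 m³/s, peak = 172.0 m³/s.
Runoff depth d = ΣQ_DR·Δt / A = 899.0 × 3600 / (539 km²) = 6.004 mm.
The 1-cm UH is the DRH scaled by (10 mm)/d, so U_p = 172.0 × 10/6.004 = 286 m³/s.

U_p ≈ 286 m³/s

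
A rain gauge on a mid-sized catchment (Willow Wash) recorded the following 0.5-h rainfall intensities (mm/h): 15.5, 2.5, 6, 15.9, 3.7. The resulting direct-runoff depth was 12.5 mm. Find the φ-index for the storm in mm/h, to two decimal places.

φ ≈ 4.13 mm/h

Only the 3 blocks with intensity above φ contribute runoff: 15.5, 6, 15.9 mm/h.
Σ(I−φ)·Δt = d  ⇒  (15.5+6+15.9 − 3φ)·0.5 = 12.5
φ = (37.40 − 12.5/0.5) / 3 = 4.13 mm/h.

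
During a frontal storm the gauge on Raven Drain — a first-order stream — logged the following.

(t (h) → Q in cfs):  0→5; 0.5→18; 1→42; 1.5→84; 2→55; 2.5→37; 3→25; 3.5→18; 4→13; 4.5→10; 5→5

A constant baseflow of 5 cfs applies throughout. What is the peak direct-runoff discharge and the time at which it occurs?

Q_p = 79.0 cfs at t = 1.5 h

Subtracting baseflow gives direct-runoff ordinates: 0.0, 13.0, 37.0, 79.0, 50.0, 32.0, 20.0, 13.0, 8.0, 5.0, 0.0 cfs.
The maximum is 79.0 cfs, occurring at the reading for t = 1.5 h.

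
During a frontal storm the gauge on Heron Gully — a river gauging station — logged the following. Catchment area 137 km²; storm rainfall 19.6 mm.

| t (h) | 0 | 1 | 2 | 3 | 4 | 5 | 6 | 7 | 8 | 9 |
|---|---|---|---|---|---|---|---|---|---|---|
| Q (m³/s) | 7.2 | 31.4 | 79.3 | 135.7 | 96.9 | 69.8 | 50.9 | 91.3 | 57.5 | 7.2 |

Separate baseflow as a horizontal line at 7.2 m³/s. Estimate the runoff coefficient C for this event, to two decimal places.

ΣQ_DR = 555.2 m³/s; V = ΣQ_DR·Δt = 1.999 × 10^6 m³.
Runoff depth d = V / A = 14.59 mm.
C = d / P = 14.59 / 19.6 = 0.74.

C ≈ 0.74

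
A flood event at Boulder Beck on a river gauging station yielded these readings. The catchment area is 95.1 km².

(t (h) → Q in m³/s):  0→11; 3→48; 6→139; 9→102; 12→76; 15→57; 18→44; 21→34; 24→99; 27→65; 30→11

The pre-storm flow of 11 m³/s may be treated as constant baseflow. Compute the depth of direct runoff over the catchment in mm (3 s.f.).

Direct runoff: 0.0, 37.0, 128.0, 91.0, 65.0, 46.0, 33.0, 23.0, 88.0, 54.0, 0.0 m³/s; ΣQ_DR = 565.0 m³/s.
V = ΣQ_DR · Δt = 565.0 × 10800 s = 6.102 × 10^6 m³.
Over A = 95.1 km², depth = V / A = 64.2 mm.

d ≈ 64.2 mm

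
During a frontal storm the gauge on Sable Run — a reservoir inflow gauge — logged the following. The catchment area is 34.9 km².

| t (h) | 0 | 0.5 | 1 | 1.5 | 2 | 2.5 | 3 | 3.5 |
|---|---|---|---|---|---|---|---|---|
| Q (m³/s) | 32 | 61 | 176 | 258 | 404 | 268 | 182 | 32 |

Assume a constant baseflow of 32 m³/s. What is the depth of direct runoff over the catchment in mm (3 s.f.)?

Direct runoff: 0.0, 29.0, 144.0, 226.0, 372.0, 236.0, 150.0, 0.0 m³/s; ΣQ_DR = 1157 m³/s.
V = ΣQ_DR · Δt = 1157 × 1800 s = 2.083 × 10^6 m³.
Over A = 34.9 km², depth = V / A = 59.7 mm.

d ≈ 59.7 mm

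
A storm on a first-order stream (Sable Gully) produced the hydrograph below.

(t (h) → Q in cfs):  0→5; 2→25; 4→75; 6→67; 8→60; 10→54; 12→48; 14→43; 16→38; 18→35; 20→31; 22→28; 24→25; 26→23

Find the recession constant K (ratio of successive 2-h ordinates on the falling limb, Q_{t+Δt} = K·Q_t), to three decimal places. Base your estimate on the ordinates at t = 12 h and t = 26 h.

K ≈ 0.900

Using the recession-limb readings at t = 12 h and t = 26 h: Q falls from 48 to 23 cfs over 7 intervals.
K = (Q₂/Q₁)^(1/7) = (23/48)^(1/7) = 0.900.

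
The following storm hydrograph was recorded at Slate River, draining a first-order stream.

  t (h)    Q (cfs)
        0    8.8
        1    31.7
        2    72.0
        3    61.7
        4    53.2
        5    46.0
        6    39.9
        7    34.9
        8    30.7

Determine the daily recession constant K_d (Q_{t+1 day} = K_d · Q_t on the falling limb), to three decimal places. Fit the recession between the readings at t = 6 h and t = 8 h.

K_d ≈ 0.043

Between t = 6 h and t = 8 h the flow falls from 39.9 to 30.7 cfs over 2×1 h = 2 h.
Per-interval ratio K = (30.7/39.9)^(1/2) = 0.8772; K_d = K^(24/1) = 0.043.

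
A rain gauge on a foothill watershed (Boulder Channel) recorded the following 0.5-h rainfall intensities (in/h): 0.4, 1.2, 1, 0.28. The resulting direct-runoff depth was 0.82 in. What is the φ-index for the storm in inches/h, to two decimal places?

Only the 3 blocks with intensity above φ contribute runoff: 0.4, 1.2, 1 in/h.
Σ(I−φ)·Δt = d  ⇒  (0.4+1.2+1 − 3φ)·0.5 = 0.82
φ = (2.600 − 0.82/0.5) / 3 = 0.32 in/h.

φ ≈ 0.32 in/h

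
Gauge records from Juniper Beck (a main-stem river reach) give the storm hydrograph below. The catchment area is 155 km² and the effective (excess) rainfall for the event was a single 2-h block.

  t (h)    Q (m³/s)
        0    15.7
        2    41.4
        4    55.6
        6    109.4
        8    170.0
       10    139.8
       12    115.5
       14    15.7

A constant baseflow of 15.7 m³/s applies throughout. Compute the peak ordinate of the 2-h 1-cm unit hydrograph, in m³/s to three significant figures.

Direct runoff: 0.0, 25.7, 39.9, 93.7, 154.3, 124.1, 99.8, 0.0 m³/s; ΣQ_DR = 537.5 m³/s, peak = 154.3 m³/s.
Runoff depth d = ΣQ_DR·Δt / A = 537.5 × 7200 / (155 km²) = 24.97 mm.
The 1-cm UH is the DRH scaled by (10 mm)/d, so U_p = 154.3 × 10/24.97 = 61.8 m³/s.

U_p ≈ 61.8 m³/s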